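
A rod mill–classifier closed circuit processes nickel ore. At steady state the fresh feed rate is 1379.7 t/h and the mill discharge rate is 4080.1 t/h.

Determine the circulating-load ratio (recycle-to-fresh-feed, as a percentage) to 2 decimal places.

CL = 195.72 %

Mill node: discharge = fresh + recycle.
R = M − F = 4080.1 − 1379.7 = 2700.4 t/h
CL = 100·R/F = 100·2700.4/1379.7 = 195.72 %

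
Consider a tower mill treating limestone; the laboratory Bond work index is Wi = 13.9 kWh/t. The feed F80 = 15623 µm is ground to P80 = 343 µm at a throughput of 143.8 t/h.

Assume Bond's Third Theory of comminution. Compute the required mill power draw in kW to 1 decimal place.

P = 919.3 kW

W = 10 Wi / √P80 − 10 Wi / √F80
W = 10·13.9·(1/√343 − 1/√15623) = 10·13.9·(0.045994) = 6.3932 kWh/t
Power = W × throughput = 6.3932 kWh/t × 143.8 t/h = 919.3 kW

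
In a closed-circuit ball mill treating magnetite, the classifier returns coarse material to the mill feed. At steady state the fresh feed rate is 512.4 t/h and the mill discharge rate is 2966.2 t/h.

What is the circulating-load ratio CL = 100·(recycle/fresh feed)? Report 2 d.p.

Discharge = new feed + return, hence
R = M − F = 2966.2 − 512.4 = 2453.8 t/h
CL = 100·R/F = 100·2453.8/512.4 = 478.88 %

CL = 478.88 %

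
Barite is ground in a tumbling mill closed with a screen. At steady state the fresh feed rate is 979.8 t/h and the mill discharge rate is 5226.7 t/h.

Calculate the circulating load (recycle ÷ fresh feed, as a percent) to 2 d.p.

M = F + R at steady state, so:
R = M − F = 5226.7 − 979.8 = 4246.9 t/h
CL = 100·R/F = 100·4246.9/979.8 = 433.45 %

CL = 433.45 %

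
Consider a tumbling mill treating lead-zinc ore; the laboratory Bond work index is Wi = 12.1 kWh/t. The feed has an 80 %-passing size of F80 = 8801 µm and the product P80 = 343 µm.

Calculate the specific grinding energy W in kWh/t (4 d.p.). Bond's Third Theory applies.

W = 5.2436 kWh/t

Bond:  W = 10 Wi (1/√P − 1/√F)
1/√343 = 0.053995;  1/√8801 = 0.010659
W = 10·12.1·(0.053995 − 0.010659) = 5.2436 kWh/t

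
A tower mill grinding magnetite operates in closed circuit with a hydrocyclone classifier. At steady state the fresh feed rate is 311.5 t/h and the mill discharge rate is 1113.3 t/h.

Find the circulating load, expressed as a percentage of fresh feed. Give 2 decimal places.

Mill node: discharge = fresh + recycle.
R = M − F = 1113.3 − 311.5 = 801.8 t/h
CL = 100·R/F = 100·801.8/311.5 = 257.40 %

CL = 257.40 %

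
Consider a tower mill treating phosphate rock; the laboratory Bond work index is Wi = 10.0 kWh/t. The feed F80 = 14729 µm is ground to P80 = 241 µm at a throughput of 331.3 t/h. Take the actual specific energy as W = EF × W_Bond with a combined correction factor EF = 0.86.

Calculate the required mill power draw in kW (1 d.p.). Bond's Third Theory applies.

P = 1600.6 kW

W = 10·Wi·(P80^(-½) − F80^(-½))
W = 10·10.0·(1/√241 − 1/√14729) = 10·10.0·(0.056176) = 5.6176 kWh/t
With EF = 0.86: W = 5.6176·0.86 = 4.8311 kWh/t
P = W·T = 4.8311·331.3 = 1600.6 kW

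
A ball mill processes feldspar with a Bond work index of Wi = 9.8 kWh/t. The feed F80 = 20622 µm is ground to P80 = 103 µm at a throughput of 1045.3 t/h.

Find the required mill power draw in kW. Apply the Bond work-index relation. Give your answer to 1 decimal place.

P = 9380.3 kW

W_Bond = 10·Wi·(1/√P₈₀ − 1/√F₈₀)
W = 10·9.8·(1/√103 − 1/√20622) = 10·9.8·(0.091569) = 8.9738 kWh/t
P = W·T = 8.9738·1045.3 = 9380.3 kW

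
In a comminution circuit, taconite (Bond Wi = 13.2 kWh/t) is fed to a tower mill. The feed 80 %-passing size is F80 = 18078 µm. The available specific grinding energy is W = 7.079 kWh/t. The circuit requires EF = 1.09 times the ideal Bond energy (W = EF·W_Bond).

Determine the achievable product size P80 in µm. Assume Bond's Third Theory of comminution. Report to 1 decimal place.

W = 10 Wi (P80^-0.5 − F80^-0.5)
W_Bond = W / EF = 7.079 / 1.09 = 6.4945 kWh/t
⇒ 1/√P80 = W_Bond/(10·Wi) + 1/√F80
  = 6.4945/(10·13.2) + 1/√18078 = 0.049201 + 0.007437 = 0.056638
P80 = (1/0.056638)² = 17.6559² = 311.73 µm

P80 = 311.7 µm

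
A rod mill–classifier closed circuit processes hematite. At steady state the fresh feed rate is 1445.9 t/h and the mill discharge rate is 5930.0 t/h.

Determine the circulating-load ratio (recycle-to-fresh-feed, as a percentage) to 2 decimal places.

M = F + R at steady state, so:
R = M − F = 5930.0 − 1445.9 = 4484.1 t/h
CL = 100·R/F = 100·4484.1/1445.9 = 310.13 %

CL = 310.13 %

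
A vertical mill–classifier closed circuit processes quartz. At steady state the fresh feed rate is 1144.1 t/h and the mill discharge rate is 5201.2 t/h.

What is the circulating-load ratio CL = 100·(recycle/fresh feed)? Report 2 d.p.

CL = 354.61 %

Steady state: M = F + R.
R = M − F = 5201.2 − 1144.1 = 4057.1 t/h
CL = 100·R/F = 100·4057.1/1144.1 = 354.61 %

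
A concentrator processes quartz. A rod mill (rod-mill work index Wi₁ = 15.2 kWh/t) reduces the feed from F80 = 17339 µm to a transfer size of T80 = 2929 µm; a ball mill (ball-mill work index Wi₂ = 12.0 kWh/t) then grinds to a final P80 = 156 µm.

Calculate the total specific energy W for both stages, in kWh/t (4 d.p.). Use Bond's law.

W = 9.0446 kWh/t

Bond:  W = 10 Wi (1/√P − 1/√F)
Stage 1 (17339→2929 µm, Wi₁=15.2): W₁ = 10·15.2·(0.018477 − 0.007594) = 1.6542 kWh/t
Stage 2 (2929→156 µm, Wi₂=12.0): W₂ = 10·12.0·(0.080064 − 0.018477) = 7.3904 kWh/t
W = W₁ + W₂ = 1.6542 + 7.3904 = 9.0446 kWh/t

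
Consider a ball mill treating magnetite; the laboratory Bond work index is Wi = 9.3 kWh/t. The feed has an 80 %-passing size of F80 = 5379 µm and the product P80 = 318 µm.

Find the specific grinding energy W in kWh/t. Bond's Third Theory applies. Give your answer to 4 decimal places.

W = 3.9471 kWh/t

W = 10·Wi·(P80^(-½) − F80^(-½))
1/√318 = 0.056077;  1/√5379 = 0.013635
W = 10·9.3·(0.056077 − 0.013635) = 3.9471 kWh/t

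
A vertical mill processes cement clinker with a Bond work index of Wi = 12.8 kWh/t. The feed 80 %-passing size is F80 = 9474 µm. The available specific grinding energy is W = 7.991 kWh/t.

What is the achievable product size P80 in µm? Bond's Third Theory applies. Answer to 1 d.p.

W = 10 Wi (P80^-0.5 − F80^-0.5)
P80^-0.5 = F80^-0.5 + W/(10 Wi)
  = 7.9910/(10·12.8) + 1/√9474 = 0.062430 + 0.010274 = 0.072704
P80 = (1/0.072704)² = 13.7545² = 189.19 µm

P80 = 189.2 µm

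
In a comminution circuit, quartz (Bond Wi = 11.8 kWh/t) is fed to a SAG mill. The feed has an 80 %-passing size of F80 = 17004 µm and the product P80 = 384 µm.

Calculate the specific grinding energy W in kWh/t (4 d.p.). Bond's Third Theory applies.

W = 10 Wi (P80^-0.5 − F80^-0.5)
1/√384 = 0.051031;  1/√17004 = 0.007669
W = 10·11.8·(0.051031 − 0.007669) = 5.1168 kWh/t

W = 5.1168 kWh/t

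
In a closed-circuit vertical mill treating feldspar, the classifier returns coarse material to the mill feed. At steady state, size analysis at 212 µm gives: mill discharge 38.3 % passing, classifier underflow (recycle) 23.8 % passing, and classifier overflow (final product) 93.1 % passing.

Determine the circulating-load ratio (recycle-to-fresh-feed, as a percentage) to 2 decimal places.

Mass balance on the −212 µm fraction:
(1+r)·d = r·u + o ⇒ r = (o−d)/(d−u)
r = (93.1 − 38.3)/(38.3 − 23.8) = 54.8/14.5 = 3.7793
CL = 100·r = 377.93 %

CL = 377.93 %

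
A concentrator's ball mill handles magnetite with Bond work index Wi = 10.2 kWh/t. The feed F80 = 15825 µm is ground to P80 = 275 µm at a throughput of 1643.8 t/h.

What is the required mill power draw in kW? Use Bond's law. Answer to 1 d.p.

W = 10·Wi·(P80^(-½) − F80^(-½))
W = 10·10.2·(1/√275 − 1/√15825) = 10·10.2·(0.052353) = 5.3400 kWh/t
P_mill = W·ṁ = 5.3400·1643.8 = 8777.9 kW

P = 8777.9 kW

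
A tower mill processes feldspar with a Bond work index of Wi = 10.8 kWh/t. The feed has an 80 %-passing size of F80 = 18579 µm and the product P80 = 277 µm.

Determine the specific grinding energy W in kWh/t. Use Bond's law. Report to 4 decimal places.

W_Bond = 10·Wi·(1/√P₈₀ − 1/√F₈₀)
1/√277 = 0.060084;  1/√18579 = 0.007336
W = 10·10.8·(0.060084 − 0.007336) = 5.6967 kWh/t

W = 5.6967 kWh/t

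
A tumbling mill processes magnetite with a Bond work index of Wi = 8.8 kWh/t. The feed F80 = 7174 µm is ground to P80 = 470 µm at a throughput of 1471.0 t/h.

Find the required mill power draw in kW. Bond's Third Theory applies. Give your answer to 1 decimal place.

W = 10 Wi (1/√P80 − 1/√F80)  [Bond]
W = 10·8.8·(1/√470 − 1/√7174) = 10·8.8·(0.034320) = 3.0202 kWh/t
Power = W × throughput = 3.0202 kWh/t × 1471.0 t/h = 4442.7 kW

P = 4442.7 kW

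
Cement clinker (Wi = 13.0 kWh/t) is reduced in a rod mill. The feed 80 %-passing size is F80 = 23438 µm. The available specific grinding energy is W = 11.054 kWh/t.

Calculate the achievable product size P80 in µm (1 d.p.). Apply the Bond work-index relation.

P80 = 119.3 µm

W_Bond = 10·Wi·(1/√P₈₀ − 1/√F₈₀)
1/√P80 = 1/√F80 + W/(10·Wi)
  = 11.0540/(10·13.0) + 1/√23438 = 0.085031 + 0.006532 = 0.091563
P80 = (1/0.091563)² = 10.9215² = 119.28 µm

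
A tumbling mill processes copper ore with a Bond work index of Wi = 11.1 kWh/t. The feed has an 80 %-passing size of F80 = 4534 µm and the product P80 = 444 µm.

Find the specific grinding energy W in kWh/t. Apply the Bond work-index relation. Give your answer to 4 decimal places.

W = 3.6194 kWh/t

W = 10 Wi (P80^-0.5 − F80^-0.5)
1/√444 = 0.047458;  1/√4534 = 0.014851
W = 10·11.1·(0.047458 − 0.014851) = 3.6194 kWh/t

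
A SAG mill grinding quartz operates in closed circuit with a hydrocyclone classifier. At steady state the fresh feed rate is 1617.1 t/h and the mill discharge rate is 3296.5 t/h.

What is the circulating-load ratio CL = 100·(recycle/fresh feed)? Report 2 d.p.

CL = 103.85 %

Mill node: discharge = fresh + recycle.
R = M − F = 3296.5 − 1617.1 = 1679.4 t/h
CL = 100·R/F = 100·1679.4/1617.1 = 103.85 %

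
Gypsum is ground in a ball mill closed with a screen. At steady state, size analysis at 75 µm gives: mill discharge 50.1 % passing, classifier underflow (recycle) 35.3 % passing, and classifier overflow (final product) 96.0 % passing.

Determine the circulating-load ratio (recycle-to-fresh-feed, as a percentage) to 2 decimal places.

Let r = R/F. Size balance at 75 µm:
d + r·d = r·u + o → r(d−u) = o−d
r = (96.0 − 50.1)/(50.1 − 35.3) = 45.9/14.8 = 3.1014
CL = 100·r = 310.14 %

CL = 310.14 %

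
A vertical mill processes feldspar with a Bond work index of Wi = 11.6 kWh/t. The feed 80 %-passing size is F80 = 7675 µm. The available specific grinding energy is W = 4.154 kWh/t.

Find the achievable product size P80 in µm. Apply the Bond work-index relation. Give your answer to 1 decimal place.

W = 10 Wi (P80^-0.5 − F80^-0.5)
⇒ 1/√P80 = W/(10·Wi) + 1/√F80
  = 4.1540/(10·11.6) + 1/√7675 = 0.035810 + 0.011415 = 0.047225
P80 = (1/0.047225)² = 21.1752² = 448.39 µm

P80 = 448.4 µm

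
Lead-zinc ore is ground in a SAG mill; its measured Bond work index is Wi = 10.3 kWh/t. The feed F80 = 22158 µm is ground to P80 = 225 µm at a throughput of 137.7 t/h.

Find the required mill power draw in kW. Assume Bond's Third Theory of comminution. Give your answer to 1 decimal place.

W = 10 Wi / √P80 − 10 Wi / √F80
W = 10·10.3·(1/√225 − 1/√22158) = 10·10.3·(0.059949) = 6.1747 kWh/t
Power = W × throughput = 6.1747 kWh/t × 137.7 t/h = 850.3 kW

P = 850.3 kW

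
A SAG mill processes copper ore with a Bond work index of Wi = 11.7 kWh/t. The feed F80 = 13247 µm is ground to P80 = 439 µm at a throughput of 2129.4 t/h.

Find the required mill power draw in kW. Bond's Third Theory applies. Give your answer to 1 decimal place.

W = 10·Wi·[P80^(−½) − F80^(−½)]
W = 10·11.7·(1/√439 − 1/√13247) = 10·11.7·(0.039039) = 4.5676 kWh/t
P = W·T = 4.5676·2129.4 = 9726.2 kW

P = 9726.2 kW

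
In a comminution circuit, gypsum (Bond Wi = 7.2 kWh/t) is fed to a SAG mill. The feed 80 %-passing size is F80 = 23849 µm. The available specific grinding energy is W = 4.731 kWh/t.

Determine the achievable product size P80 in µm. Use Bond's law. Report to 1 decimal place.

P80 = 191.9 µm

W = 10·Wi·[P80^(−½) − F80^(−½)]
⇒ 1/√P80 = W/(10·Wi) + 1/√F80
  = 4.7310/(10·7.2) + 1/√23849 = 0.065708 + 0.006475 = 0.072184
P80 = (1/0.072184)² = 13.8535² = 191.92 µm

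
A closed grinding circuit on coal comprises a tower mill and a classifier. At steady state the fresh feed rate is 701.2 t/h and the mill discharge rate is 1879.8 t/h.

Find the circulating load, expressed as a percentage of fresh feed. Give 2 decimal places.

Discharge = new feed + return, hence
R = M − F = 1879.8 − 701.2 = 1178.6 t/h
CL = 100·R/F = 100·1178.6/701.2 = 168.08 %

CL = 168.08 %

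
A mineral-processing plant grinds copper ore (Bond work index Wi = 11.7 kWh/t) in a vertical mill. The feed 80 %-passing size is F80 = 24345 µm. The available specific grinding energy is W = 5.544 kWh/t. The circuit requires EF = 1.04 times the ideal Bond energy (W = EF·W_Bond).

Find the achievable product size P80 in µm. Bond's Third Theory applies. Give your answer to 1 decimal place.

W = 10·Wi·(P80^(-½) − F80^(-½))
W_Bond = W / EF = 5.544 / 1.04 = 5.3308 kWh/t
P80^(−½) = W_Bond/(10 Wi) + F80^(−½)
  = 5.3308/(10·11.7) + 1/√24345 = 0.045562 + 0.006409 = 0.051971
P80 = (1/0.051971)² = 19.2414² = 370.23 µm

P80 = 370.2 µm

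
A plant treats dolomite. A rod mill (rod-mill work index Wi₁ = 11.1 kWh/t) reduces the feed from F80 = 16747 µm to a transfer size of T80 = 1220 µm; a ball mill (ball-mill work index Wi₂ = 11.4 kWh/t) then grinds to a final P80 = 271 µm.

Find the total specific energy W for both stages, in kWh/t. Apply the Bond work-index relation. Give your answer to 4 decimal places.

W = 5.9814 kWh/t

W = 10 Wi (1/√P80 − 1/√F80)  [Bond]
Stage 1 (16747→1220 µm, Wi₁=11.1): W₁ = 10·11.1·(0.028630 − 0.007727) = 2.3202 kWh/t
Stage 2 (1220→271 µm, Wi₂=11.4): W₂ = 10·11.4·(0.060746 − 0.028630) = 3.6612 kWh/t
W = W₁ + W₂ = 2.3202 + 3.6612 = 5.9814 kWh/t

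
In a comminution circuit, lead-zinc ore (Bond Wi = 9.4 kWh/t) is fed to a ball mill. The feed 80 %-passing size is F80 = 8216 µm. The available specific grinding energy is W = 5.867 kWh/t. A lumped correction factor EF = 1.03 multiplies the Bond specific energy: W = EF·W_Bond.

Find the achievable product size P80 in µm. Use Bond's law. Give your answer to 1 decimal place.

P80 = 194.9 µm

Bond: W = 10·Wi·(1/√P80 − 1/√F80)
W_Bond = W / EF = 5.867 / 1.03 = 5.6961 kWh/t
P80^(−½) = W_Bond/(10 Wi) + F80^(−½)
  = 5.6961/(10·9.4) + 1/√8216 = 0.060597 + 0.011032 = 0.071629
P80 = (1/0.071629)² = 13.9608² = 194.90 µm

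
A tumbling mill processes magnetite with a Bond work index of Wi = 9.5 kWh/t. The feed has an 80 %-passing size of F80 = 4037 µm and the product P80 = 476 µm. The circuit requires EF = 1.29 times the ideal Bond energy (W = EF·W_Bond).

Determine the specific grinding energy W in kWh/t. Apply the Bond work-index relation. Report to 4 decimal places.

W = 10·Wi·(P80^(-½) − F80^(-½))
1/√476 = 0.045835;  1/√4037 = 0.015739
W = 10·9.5·(0.045835 − 0.015739) = 2.8591 kWh/t
With EF = 1.29: W = 2.8591·1.29 = 3.6883 kWh/t

W = 3.6883 kWh/t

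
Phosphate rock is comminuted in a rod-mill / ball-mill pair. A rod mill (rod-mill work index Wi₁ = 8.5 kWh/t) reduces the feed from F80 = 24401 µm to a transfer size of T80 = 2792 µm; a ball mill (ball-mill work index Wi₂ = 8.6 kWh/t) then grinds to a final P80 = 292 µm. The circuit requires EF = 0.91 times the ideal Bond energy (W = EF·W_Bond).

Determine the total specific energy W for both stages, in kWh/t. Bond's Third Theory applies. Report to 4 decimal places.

Bond: W = 10·Wi·(1/√P80 − 1/√F80)
Stage 1 (24401→2792 µm, Wi₁=8.5): W₁ = 10·8.5·(0.018925 − 0.006402) = 1.0645 kWh/t
Stage 2 (2792→292 µm, Wi₂=8.6): W₂ = 10·8.6·(0.058521 − 0.018925) = 3.4052 kWh/t
W = W₁ + W₂ = 1.0645 + 3.4052 = 4.4697 kWh/t
Apply correction: 4.4697 × 0.91 = 4.0674 kWh/t

W = 4.0674 kWh/t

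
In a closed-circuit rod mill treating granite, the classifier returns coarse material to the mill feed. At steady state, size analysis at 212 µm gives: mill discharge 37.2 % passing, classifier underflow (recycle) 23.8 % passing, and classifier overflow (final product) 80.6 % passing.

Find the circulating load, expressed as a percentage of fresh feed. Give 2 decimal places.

CL = 323.88 %

Balance %-passing 212 µm (r = R/F):
(1+r)·d = r·u + o ⇒ r = (o−d)/(d−u)
r = (80.6 − 37.2)/(37.2 − 23.8) = 43.4/13.4 = 3.2388
CL = 100·r = 323.88 %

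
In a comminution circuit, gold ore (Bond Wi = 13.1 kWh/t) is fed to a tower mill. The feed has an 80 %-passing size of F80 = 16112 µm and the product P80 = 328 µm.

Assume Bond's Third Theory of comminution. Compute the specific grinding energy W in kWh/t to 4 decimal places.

W = 6.2012 kWh/t

W_Bond = 10·Wi·(1/√P₈₀ − 1/√F₈₀)
1/√328 = 0.055216;  1/√16112 = 0.007878
W = 10·13.1·(0.055216 − 0.007878) = 6.2012 kWh/t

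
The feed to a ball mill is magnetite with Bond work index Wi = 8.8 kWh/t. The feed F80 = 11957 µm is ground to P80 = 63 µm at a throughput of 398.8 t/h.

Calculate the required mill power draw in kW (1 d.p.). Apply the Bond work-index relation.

P = 4100.5 kW

W = 10 Wi (1/√P80 − 1/√F80)  [Bond]
W = 10·8.8·(1/√63 − 1/√11957) = 10·8.8·(0.116843) = 10.2822 kWh/t
P = W·T = 10.2822·398.8 = 4100.5 kW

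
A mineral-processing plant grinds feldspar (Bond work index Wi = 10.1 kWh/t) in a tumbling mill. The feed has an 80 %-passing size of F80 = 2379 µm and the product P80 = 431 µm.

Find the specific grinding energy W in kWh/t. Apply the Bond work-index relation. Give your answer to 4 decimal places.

W = 2.7943 kWh/t

Bond:  W = 10 Wi (1/√P − 1/√F)
1/√431 = 0.048168;  1/√2379 = 0.020502
W = 10·10.1·(0.048168 − 0.020502) = 2.7943 kWh/t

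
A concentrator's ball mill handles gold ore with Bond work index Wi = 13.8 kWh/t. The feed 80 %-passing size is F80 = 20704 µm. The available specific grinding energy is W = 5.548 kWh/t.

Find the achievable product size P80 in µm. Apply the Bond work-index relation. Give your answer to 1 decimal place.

P80 = 449.8 µm

W = 10 Wi (P80^-0.5 − F80^-0.5)
1/√P80 = 1/√F80 + W/(10·Wi)
  = 5.5480/(10·13.8) + 1/√20704 = 0.040203 + 0.006950 = 0.047153
P80 = (1/0.047153)² = 21.2077² = 449.77 µm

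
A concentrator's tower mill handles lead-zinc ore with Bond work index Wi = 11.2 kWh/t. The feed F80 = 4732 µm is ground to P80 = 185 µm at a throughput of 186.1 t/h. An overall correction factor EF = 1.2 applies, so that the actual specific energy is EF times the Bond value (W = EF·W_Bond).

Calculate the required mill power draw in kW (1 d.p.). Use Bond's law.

P = 1475.3 kW

W = 10 Wi (1/√P80 − 1/√F80)  [Bond]
W = 10·11.2·(1/√185 − 1/√4732) = 10·11.2·(0.058984) = 6.6062 kWh/t
Corrected W = EF·W_Bond = 1.2·6.6062 = 7.9275 kWh/t
Mill draw = 7.9275 × 186.1 = 1475.3 kW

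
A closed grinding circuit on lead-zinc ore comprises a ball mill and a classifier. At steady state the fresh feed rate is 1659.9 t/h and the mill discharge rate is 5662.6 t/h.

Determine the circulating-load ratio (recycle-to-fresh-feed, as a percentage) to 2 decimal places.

Mill node: discharge = fresh + recycle.
R = M − F = 5662.6 − 1659.9 = 4002.7 t/h
CL = 100·R/F = 100·4002.7/1659.9 = 241.14 %

CL = 241.14 %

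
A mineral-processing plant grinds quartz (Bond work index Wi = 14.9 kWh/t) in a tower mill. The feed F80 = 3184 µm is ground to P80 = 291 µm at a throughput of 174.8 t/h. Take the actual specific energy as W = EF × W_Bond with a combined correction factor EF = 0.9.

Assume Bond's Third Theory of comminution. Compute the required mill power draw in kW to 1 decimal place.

P = 958.7 kW

W = 10 Wi (1/√P80 − 1/√F80)  [Bond]
W = 10·14.9·(1/√291 − 1/√3184) = 10·14.9·(0.040899) = 6.0940 kWh/t
W_actual = 0.9 × 6.0940 = 5.4846 kWh/t
P_mill = W·ṁ = 5.4846·174.8 = 958.7 kW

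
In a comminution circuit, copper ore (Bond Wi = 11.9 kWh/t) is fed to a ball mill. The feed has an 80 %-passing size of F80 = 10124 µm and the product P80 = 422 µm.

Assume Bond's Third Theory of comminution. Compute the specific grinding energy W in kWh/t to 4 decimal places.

W = 10·Wi·(P80^(-½) − F80^(-½))
1/√422 = 0.048679;  1/√10124 = 0.009939
W = 10·11.9·(0.048679 − 0.009939) = 4.6101 kWh/t

W = 4.6101 kWh/t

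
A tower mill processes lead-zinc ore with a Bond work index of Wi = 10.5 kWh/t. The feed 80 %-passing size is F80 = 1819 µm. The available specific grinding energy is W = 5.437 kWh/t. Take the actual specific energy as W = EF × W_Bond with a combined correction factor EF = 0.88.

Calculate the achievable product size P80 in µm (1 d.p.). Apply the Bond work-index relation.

P80 = 147.7 µm

W = 10 Wi (1/√P80 − 1/√F80)  [Bond]
W_Bond = W / EF = 5.437 / 0.88 = 6.1784 kWh/t
⇒ 1/√P80 = W_Bond/(10 Wi) + 1/√F80
  = 6.1784/(10·10.5) + 1/√1819 = 0.058842 + 0.023447 = 0.082289
P80 = (1/0.082289)² = 12.1523² = 147.68 µm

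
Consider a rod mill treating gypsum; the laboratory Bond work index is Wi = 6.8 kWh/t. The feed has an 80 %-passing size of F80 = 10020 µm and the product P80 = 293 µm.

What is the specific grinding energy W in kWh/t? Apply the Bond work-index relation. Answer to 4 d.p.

W = 10 Wi (P80^-0.5 − F80^-0.5)
1/√293 = 0.058421;  1/√10020 = 0.009990
W = 10·6.8·(0.058421 − 0.009990) = 3.2933 kWh/t

W = 3.2933 kWh/t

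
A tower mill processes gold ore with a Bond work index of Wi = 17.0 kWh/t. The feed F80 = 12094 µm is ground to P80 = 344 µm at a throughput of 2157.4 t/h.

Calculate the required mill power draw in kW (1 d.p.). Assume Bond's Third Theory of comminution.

Bond: W = 10·Wi·(1/√P80 − 1/√F80)
W = 10·17.0·(1/√344 − 1/√12094) = 10·17.0·(0.044823) = 7.6199 kWh/t
Power = W × throughput = 7.6199 kWh/t × 2157.4 t/h = 16439.3 kW

P = 16439.3 kW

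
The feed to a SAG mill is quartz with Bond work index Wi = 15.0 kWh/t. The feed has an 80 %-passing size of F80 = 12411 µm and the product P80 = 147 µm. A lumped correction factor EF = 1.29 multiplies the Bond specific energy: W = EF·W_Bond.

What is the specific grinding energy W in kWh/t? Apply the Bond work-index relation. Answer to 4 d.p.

W = 14.2227 kWh/t

W = 10·Wi·[P80^(−½) − F80^(−½)]
1/√147 = 0.082479;  1/√12411 = 0.008976
W = 10·15.0·(0.082479 − 0.008976) = 11.0253 kWh/t
W_actual = 1.29 × 11.0253 = 14.2227 kWh/t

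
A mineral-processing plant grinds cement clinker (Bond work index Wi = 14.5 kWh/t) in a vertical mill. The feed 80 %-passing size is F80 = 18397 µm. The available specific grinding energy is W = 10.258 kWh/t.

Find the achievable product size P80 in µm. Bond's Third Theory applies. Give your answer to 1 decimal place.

W_Bond = 10·Wi·(1/√P₈₀ − 1/√F₈₀)
⇒ 1/√P80 = W/(10·Wi) + 1/√F80
  = 10.2580/(10·14.5) + 1/√18397 = 0.070745 + 0.007373 = 0.078118
P80 = (1/0.078118)² = 12.8012² = 163.87 µm

P80 = 163.9 µm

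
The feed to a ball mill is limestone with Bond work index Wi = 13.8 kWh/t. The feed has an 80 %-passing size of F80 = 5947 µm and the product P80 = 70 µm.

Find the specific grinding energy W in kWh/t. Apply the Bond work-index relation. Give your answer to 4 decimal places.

W = 10 Wi (P80^-0.5 − F80^-0.5)
1/√70 = 0.119523;  1/√5947 = 0.012967
W = 10·13.8·(0.119523 − 0.012967) = 14.7047 kWh/t

W = 14.7047 kWh/t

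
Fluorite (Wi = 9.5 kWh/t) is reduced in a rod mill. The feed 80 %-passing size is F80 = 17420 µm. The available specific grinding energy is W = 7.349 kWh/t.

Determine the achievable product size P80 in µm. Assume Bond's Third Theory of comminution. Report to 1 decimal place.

P80 = 138.6 µm

Bond:  W = 10 Wi (1/√P − 1/√F)
P80^(−½) = W/(10 Wi) + F80^(−½)
  = 7.3490/(10·9.5) + 1/√17420 = 0.077358 + 0.007577 = 0.084935
P80 = (1/0.084935)² = 11.7738² = 138.62 µm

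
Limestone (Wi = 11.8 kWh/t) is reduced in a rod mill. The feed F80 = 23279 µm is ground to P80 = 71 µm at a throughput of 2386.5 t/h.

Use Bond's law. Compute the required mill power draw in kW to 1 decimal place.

W = 10 Wi / √P80 − 10 Wi / √F80
W = 10·11.8·(1/√71 − 1/√23279) = 10·11.8·(0.112124) = 13.2306 kWh/t
Power = W × throughput = 13.2306 kWh/t × 2386.5 t/h = 31574.9 kW

P = 31574.9 kW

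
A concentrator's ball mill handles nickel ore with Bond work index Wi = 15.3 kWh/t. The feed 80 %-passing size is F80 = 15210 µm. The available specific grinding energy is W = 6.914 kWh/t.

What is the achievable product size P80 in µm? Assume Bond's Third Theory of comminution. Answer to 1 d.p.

P80 = 352.0 µm

W = 10 Wi (P80^-0.5 − F80^-0.5)
⇒ 1/√P80 = W/(10 Wi) + 1/√F80
  = 6.9140/(10·15.3) + 1/√15210 = 0.045190 + 0.008108 = 0.053298
P80 = (1/0.053298)² = 18.7624² = 352.03 µm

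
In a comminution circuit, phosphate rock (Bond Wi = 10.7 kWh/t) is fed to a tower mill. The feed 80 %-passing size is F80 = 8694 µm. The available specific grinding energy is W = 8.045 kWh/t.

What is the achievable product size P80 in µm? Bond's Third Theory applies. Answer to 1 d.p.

P80 = 135.5 µm

W = 10 Wi (1/√P80 − 1/√F80)  [Bond]
P80^(−½) = W/(10 Wi) + F80^(−½)
  = 8.0450/(10·10.7) + 1/√8694 = 0.075187 + 0.010725 = 0.085912
P80 = (1/0.085912)² = 11.6399² = 135.49 µm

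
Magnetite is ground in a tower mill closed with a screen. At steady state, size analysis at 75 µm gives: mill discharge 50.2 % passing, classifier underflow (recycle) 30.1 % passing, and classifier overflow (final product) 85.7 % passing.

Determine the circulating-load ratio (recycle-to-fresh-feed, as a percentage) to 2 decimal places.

CL = 176.62 %

Mass balance on the −75 µm fraction:
(1+r)d = ru + o → r = (o−d)/(d−u)
r = (85.7 − 50.2)/(50.2 − 30.1) = 35.5/20.1 = 1.7662
CL = 100·r = 176.62 %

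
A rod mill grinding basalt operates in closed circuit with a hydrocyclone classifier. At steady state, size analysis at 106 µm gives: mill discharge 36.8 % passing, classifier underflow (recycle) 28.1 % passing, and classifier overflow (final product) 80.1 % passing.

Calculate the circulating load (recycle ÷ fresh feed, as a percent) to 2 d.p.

CL = 497.70 %

Classifier node, passing 106 µm:
(1+r)·d = r·u + o ⇒ r = (o−d)/(d−u)
r = (80.1 − 36.8)/(36.8 − 28.1) = 43.3/8.7 = 4.9770
CL = 100·r = 497.70 %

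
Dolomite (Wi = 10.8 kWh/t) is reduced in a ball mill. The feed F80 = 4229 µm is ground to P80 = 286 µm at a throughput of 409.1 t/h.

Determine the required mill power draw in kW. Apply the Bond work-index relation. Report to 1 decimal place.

W = 10·Wi·(P80^(-½) − F80^(-½))
W = 10·10.8·(1/√286 − 1/√4229) = 10·10.8·(0.043754) = 4.7254 kWh/t
P = W·T = 4.7254·409.1 = 1933.2 kW

P = 1933.2 kW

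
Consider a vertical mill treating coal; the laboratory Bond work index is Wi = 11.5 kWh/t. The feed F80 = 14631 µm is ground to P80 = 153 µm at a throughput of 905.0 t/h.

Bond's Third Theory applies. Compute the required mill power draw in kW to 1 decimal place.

W = 10 Wi (P80^-0.5 − F80^-0.5)
W = 10·11.5·(1/√153 − 1/√14631) = 10·11.5·(0.072578) = 8.3465 kWh/t
Power = W × throughput = 8.3465 kWh/t × 905.0 t/h = 7553.5 kW

P = 7553.5 kW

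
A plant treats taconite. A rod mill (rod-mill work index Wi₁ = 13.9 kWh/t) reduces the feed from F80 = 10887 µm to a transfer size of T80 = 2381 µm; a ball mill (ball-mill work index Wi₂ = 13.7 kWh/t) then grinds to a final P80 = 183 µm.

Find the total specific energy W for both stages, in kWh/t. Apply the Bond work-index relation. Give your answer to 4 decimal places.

W = 8.8361 kWh/t

Bond:  W = 10 Wi (1/√P − 1/√F)
Stage 1 (10887→2381 µm, Wi₁=13.9): W₁ = 10·13.9·(0.020494 − 0.009584) = 1.5165 kWh/t
Stage 2 (2381→183 µm, Wi₂=13.7): W₂ = 10·13.7·(0.073922 − 0.020494) = 7.3197 kWh/t
W = W₁ + W₂ = 1.5165 + 7.3197 = 8.8361 kWh/t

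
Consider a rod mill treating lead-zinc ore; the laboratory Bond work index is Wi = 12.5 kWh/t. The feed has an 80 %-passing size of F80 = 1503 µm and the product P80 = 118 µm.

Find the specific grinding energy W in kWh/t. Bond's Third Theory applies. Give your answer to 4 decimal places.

W = 10 Wi / √P80 − 10 Wi / √F80
1/√118 = 0.092057;  1/√1503 = 0.025794
W = 10·12.5·(0.092057 − 0.025794) = 8.2829 kWh/t

W = 8.2829 kWh/t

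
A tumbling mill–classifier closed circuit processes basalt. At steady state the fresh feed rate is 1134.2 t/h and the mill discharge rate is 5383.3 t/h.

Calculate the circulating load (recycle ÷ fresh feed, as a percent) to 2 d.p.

CL = 374.63 %

Discharge = new feed + return, hence
R = M − F = 5383.3 − 1134.2 = 4249.1 t/h
CL = 100·R/F = 100·4249.1/1134.2 = 374.63 %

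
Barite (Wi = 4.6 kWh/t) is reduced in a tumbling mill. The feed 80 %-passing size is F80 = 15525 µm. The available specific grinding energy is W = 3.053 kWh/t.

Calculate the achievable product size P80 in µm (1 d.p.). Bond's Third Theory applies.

P80 = 180.7 µm

Bond: W = 10·Wi·(1/√P80 − 1/√F80)
1/√P80 = 1/√F80 + W/(10·Wi)
  = 3.0530/(10·4.6) + 1/√15525 = 0.066370 + 0.008026 = 0.074395
P80 = (1/0.074395)² = 13.4417² = 180.68 µm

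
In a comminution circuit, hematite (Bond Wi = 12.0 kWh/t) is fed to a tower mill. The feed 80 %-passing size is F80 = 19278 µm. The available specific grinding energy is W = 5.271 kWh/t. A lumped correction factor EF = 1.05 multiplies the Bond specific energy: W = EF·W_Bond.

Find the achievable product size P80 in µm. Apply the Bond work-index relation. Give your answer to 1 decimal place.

W = 10·Wi·[P80^(−½) − F80^(−½)]
W_Bond = W / EF = 5.271 / 1.05 = 5.0200 kWh/t
⇒ 1/√P80 = W_Bond/(10·Wi) + 1/√F80
  = 5.0200/(10·12.0) + 1/√19278 = 0.041833 + 0.007202 = 0.049036
P80 = (1/0.049036)² = 20.3933² = 415.89 µm

P80 = 415.9 µm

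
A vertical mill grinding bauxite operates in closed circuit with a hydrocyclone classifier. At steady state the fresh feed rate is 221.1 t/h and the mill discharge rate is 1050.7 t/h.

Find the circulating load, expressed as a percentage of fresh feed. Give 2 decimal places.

M = F + R at steady state, so:
R = M − F = 1050.7 − 221.1 = 829.6 t/h
CL = 100·R/F = 100·829.6/221.1 = 375.21 %

CL = 375.21 %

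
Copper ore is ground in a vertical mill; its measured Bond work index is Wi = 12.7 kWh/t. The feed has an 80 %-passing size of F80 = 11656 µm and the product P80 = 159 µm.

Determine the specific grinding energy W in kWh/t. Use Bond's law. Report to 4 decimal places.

W = 8.8954 kWh/t

W = 10·Wi·[P80^(−½) − F80^(−½)]
1/√159 = 0.079305;  1/√11656 = 0.009262
W = 10·12.7·(0.079305 − 0.009262) = 8.8954 kWh/t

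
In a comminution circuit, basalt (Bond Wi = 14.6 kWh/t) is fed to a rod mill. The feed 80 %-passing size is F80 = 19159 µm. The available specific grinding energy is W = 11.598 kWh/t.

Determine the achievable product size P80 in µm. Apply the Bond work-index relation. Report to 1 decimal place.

P80 = 133.1 µm

W = 10·Wi·(P80^(-½) − F80^(-½))
⇒ 1/√P80 = W/(10 Wi) + 1/√F80
  = 11.5980/(10·14.6) + 1/√19159 = 0.079438 + 0.007225 = 0.086663
P80 = (1/0.086663)² = 11.5390² = 133.15 µm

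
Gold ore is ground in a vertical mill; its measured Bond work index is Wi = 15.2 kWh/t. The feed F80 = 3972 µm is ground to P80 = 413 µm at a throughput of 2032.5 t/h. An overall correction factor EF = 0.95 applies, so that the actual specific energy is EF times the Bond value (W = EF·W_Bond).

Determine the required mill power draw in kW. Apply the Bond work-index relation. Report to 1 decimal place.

W = 10 Wi (P80^-0.5 − F80^-0.5)
W = 10·15.2·(1/√413 − 1/√3972) = 10·15.2·(0.033340) = 5.0676 kWh/t
With EF = 0.95: W = 5.0676·0.95 = 4.8143 kWh/t
P_mill = W·ṁ = 4.8143·2032.5 = 9785.0 kW

P = 9785.0 kW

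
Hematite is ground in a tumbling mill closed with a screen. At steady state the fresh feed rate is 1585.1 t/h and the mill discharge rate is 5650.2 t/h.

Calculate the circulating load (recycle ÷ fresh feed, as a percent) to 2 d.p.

Mill node: discharge = fresh + recycle.
R = M − F = 5650.2 − 1585.1 = 4065.1 t/h
CL = 100·R/F = 100·4065.1/1585.1 = 256.46 %

CL = 256.46 %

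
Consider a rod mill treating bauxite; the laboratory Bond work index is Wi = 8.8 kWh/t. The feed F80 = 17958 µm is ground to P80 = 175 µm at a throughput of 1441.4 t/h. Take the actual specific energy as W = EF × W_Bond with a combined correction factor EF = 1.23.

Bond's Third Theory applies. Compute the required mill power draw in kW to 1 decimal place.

W = 10·Wi·[P80^(−½) − F80^(−½)]
W = 10·8.8·(1/√175 − 1/√17958) = 10·8.8·(0.068131) = 5.9955 kWh/t
Apply correction: 5.9955 × 1.23 = 7.3745 kWh/t
P = W·T = 7.3745·1441.4 = 10629.5 kW

P = 10629.5 kW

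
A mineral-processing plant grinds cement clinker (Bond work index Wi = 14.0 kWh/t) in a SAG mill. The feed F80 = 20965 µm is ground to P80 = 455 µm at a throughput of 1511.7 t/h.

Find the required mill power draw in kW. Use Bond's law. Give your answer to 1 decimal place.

P = 8460.1 kW

W_Bond = 10·Wi·(1/√P₈₀ − 1/√F₈₀)
W = 10·14.0·(1/√455 − 1/√20965) = 10·14.0·(0.039974) = 5.5964 kWh/t
P = W·T = 5.5964·1511.7 = 8460.1 kW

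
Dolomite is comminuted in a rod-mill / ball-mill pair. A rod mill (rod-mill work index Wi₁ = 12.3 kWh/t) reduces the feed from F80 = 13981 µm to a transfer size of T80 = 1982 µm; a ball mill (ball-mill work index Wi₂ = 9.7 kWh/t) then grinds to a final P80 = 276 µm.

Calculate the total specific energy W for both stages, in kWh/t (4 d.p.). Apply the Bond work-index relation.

W = 5.3825 kWh/t

W = 10·Wi·(P80^(-½) − F80^(-½))
Stage 1 (13981→1982 µm, Wi₁=12.3): W₁ = 10·12.3·(0.022462 − 0.008457) = 1.7226 kWh/t
Stage 2 (1982→276 µm, Wi₂=9.7): W₂ = 10·9.7·(0.060193 − 0.022462) = 3.6599 kWh/t
W = W₁ + W₂ = 1.7226 + 3.6599 = 5.3825 kWh/t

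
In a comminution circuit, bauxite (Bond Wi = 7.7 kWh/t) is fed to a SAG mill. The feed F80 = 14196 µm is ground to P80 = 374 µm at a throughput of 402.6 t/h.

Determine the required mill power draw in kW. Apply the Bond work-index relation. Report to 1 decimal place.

Bond:  W = 10 Wi (1/√P − 1/√F)
W = 10·7.7·(1/√374 − 1/√14196) = 10·7.7·(0.043316) = 3.3353 kWh/t
P_mill = W·ṁ = 3.3353·402.6 = 1342.8 kW

P = 1342.8 kW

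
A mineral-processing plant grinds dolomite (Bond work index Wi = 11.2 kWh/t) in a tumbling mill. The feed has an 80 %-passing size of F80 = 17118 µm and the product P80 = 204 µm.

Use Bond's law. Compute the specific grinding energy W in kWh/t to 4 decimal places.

W = 10 Wi / √P80 − 10 Wi / √F80
1/√204 = 0.070014;  1/√17118 = 0.007643
W = 10·11.2·(0.070014 − 0.007643) = 6.9855 kWh/t

W = 6.9855 kWh/t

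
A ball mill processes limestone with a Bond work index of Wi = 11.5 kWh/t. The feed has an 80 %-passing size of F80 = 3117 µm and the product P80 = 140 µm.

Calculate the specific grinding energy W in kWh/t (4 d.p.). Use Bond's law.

Bond:  W = 10 Wi (1/√P − 1/√F)
1/√140 = 0.084515;  1/√3117 = 0.017911
W = 10·11.5·(0.084515 − 0.017911) = 7.6595 kWh/t

W = 7.6595 kWh/t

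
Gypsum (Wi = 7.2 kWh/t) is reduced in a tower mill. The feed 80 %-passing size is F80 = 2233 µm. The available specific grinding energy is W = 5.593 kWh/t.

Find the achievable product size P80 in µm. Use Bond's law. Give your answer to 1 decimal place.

P80 = 102.4 µm

W = 10·Wi·[P80^(−½) − F80^(−½)]
1/√P80 = 1/√F80 + W/(10·Wi)
  = 5.5930/(10·7.2) + 1/√2233 = 0.077681 + 0.021162 = 0.098843
P80 = (1/0.098843)² = 10.1171² = 102.36 µm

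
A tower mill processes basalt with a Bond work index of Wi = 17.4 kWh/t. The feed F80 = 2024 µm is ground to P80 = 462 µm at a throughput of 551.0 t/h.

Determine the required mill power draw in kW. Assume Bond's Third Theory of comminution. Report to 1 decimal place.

P = 2329.4 kW

W = 10·Wi·(P80^(-½) − F80^(-½))
W = 10·17.4·(1/√462 − 1/√2024) = 10·17.4·(0.024296) = 4.2276 kWh/t
P_mill = W·ṁ = 4.2276·551.0 = 2329.4 kW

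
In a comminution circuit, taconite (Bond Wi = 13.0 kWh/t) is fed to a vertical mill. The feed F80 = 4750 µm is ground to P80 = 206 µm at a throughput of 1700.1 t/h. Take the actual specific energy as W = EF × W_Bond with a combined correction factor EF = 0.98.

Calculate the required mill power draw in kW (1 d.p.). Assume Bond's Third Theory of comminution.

W = 10 Wi (P80^-0.5 − F80^-0.5)
W = 10·13.0·(1/√206 − 1/√4750) = 10·13.0·(0.055164) = 7.1713 kWh/t
W_actual = 0.98 × 7.1713 = 7.0279 kWh/t
P = W·T = 7.0279·1700.1 = 11948.1 kW

P = 11948.1 kW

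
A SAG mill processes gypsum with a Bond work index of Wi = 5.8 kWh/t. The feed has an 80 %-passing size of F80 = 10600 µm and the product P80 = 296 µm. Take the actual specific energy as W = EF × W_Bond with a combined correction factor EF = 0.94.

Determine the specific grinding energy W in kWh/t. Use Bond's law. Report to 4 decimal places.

W = 2.6394 kWh/t

W = 10 Wi (P80^-0.5 − F80^-0.5)
1/√296 = 0.058124;  1/√10600 = 0.009713
W = 10·5.8·(0.058124 − 0.009713) = 2.8078 kWh/t
Corrected W = EF·W_Bond = 0.94·2.8078 = 2.6394 kWh/t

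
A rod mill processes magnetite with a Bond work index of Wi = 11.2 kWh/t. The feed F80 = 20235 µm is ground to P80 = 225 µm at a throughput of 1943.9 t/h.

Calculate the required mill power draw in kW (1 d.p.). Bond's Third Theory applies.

P = 12983.9 kW

W = 10·Wi·(P80^(-½) − F80^(-½))
W = 10·11.2·(1/√225 − 1/√20235) = 10·11.2·(0.059637) = 6.6793 kWh/t
P = W·T = 6.6793·1943.9 = 12983.9 kW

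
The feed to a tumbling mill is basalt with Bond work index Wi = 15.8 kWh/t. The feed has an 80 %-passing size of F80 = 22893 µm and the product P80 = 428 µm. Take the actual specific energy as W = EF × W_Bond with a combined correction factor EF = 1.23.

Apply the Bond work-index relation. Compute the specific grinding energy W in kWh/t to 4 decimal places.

W = 8.1093 kWh/t

W = 10 Wi (1/√P80 − 1/√F80)  [Bond]
1/√428 = 0.048337;  1/√22893 = 0.006609
W = 10·15.8·(0.048337 − 0.006609) = 6.5930 kWh/t
With EF = 1.23: W = 6.5930·1.23 = 8.1093 kWh/t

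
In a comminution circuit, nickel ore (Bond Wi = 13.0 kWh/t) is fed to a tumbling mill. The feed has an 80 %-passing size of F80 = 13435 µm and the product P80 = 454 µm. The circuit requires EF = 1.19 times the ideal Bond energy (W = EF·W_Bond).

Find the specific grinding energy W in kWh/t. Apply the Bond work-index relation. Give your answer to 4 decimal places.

W_Bond = 10·Wi·(1/√P₈₀ − 1/√F₈₀)
1/√454 = 0.046932;  1/√13435 = 0.008627
W = 10·13.0·(0.046932 − 0.008627) = 4.9796 kWh/t
With EF = 1.19: W = 4.9796·1.19 = 5.9258 kWh/t

W = 5.9258 kWh/t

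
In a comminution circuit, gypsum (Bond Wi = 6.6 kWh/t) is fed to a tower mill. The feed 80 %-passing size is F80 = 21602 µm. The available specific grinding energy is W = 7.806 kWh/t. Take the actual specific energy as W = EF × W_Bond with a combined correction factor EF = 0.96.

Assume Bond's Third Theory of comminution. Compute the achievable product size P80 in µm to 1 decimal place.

P80 = 59.2 µm

W = 10 Wi (1/√P80 − 1/√F80)  [Bond]
W_Bond = W / EF = 7.806 / 0.96 = 8.1312 kWh/t
1/√P80 = 1/√F80 + W_Bond/(10·Wi)
  = 8.1312/(10·6.6) + 1/√21602 = 0.123201 + 0.006804 = 0.130005
P80 = (1/0.130005)² = 7.6920² = 59.17 µm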